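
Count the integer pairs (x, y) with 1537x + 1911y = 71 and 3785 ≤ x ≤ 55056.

26

gcd(1911, 1537) = 1  (1911 = 1·1537 + 374, 1537 = 4·374 + 41, 374 = 9·41 + 5, 41 = 8·5 + 1, 5 = 5·1).
Back-substituting, 1537·(373) + 1911·(-300) = 1.
Scale by 71: particular solution (26483, -21300); reduce x mod 1911: (1640, -1319).
General solution: x = 1640 + 1911t, y = -1319 - 1537t for integer t.
3785 ≤ 1640 + 1911t ≤ 55056 gives t ∈ [2, 27], which is 26 values.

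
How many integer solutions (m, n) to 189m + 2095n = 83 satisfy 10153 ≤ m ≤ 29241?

gcd(2095, 189) = 1.
By Bézout, 189·(654) + 2095·(-59) = 1.
Particular solution: (1907, -172).
General solution: m = 1907 + 2095t, n = -172 - 189t for integer t.
10153 ≤ 1907 + 2095t ≤ 29241 gives t ∈ [4, 13], which is 10 values.

10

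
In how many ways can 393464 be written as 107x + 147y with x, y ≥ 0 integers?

25

gcd(147, 107):
  147 = 1*107 + 40
  107 = 2*40 + 27
  40 = 1*27 + 13
  27 = 2*13 + 1
  13 = 13*1
so gcd(147, 107) = 1.
Back-substitute for Bézout coefficients:
  1 = 27 - 2*13
  ... = 107*(11) + 147*(-8)
Scale by 393464: one solution is (4328104, -3147712). Reduce x mod 147: (130, 2582).
General: x = 130 + 147t, y = 2582 - 107t.
x ≥ 0 ⇒ t ≥ 0; y ≥ 0 ⇒ t ≤ 24. So t ∈ [0, 24]: 25 solutions.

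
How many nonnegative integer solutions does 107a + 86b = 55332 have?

gcd(107, 86) = 1  (107 = 1·86 + 21, 86 = 4·21 + 2, 21 = 10·2 + 1, 2 = 2·1).
Back-substituting, 107·(41) + 86·(-51) = 1.
Scale by 55332: one solution is (2268612, -2821932). Reduce a mod 86: (18, 621).
General: a = 18 + 86t, b = 621 - 107t.
a ≥ 0 ⇒ t ≥ 0; b ≥ 0 ⇒ t ≤ 5. So t ∈ [0, 5]: 6 solutions.

6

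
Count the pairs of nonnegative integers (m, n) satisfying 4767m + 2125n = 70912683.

gcd(4767, 2125):
  4767 = 2*2125 + 517
  2125 = 4*517 + 57
  517 = 9*57 + 4
  57 = 14*4 + 1
  4 = 4*1
so gcd(4767, 2125) = 1.
Back-substitute for Bézout coefficients:
  1 = 57 - 14*4
  ... = 4767*(-522) + 2125*(1171)
Scale by 70912683: one solution is (-37016420526, 83038751793). Reduce m mod 2125: (2099, 28662).
General: m = 2099 + 2125t, n = 28662 - 4767t.
m ≥ 0 ⇒ t ≥ 0; n ≥ 0 ⇒ t ≤ 6. So t ∈ [0, 6]: 7 solutions.

7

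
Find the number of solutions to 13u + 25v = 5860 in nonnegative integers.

gcd(25, 13) = 1.
By Bézout, 13*(2) + 25*(-1) = 1.
One solution: (20, 224).
General: u = 20 + 25t, v = 224 - 13t.
u ≥ 0 ⇒ t ≥ 0; v ≥ 0 ⇒ t ≤ 17. So t ∈ [0, 17]: 18 solutions.

18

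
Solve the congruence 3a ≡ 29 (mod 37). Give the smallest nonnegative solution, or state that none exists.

gcd(37, 3):
  37 = 12*3 + 1
  3 = 3*1
so gcd(37, 3) = 1.
1 divides 29, so solutions exist.
Back-substitute for Bézout coefficients:
  1 = 37 - 12*3
  ... = 3*(-12) + 37*(1)
So 3*(-12) ≡ 1 (mod 37); multiply by 29: a ≡ -348 (mod 37).
Smallest nonnegative: a = -348 mod 37 = 22.

22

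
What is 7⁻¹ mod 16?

gcd(16, 7) = 1  (16 = 2·7 + 2, 7 = 3·2 + 1, 2 = 2·1).
Back-substituting, 7·(7) + 16·(-3) = 1.
So 7·7 ≡ 1 (mod 16), and 7 mod 16 = 7.

7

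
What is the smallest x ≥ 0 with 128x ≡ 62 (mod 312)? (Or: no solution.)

gcd(312, 128) = 8  (312 = 2·128 + 56, 128 = 2·56 + 16, 56 = 3·16 + 8, 16 = 2·8).
8 does not divide 62, so the congruence has no solution.

no solution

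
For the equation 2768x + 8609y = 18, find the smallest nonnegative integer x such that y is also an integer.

7508

gcd(8609, 2768):
  8609 = 3*2768 + 305
  2768 = 9*305 + 23
  305 = 13*23 + 6
  23 = 3*6 + 5
  6 = 1*5 + 1
  5 = 5*1
so gcd(8609, 2768) = 1.
1 divides 18, so solutions exist.
Back-substitute for Bézout coefficients:
  1 = 6 - 1*5
  ... = 2768*(-1496) + 8609*(481)
Scale by 18/1 = 18: (x₀, y₀) = (-26928, 8658).
General solution: x = -26928 + 8609t, y = 8658 - 2768t for integer t.
x ≥ 0: smallest is -26928 mod 8609 = 7508 (at t = 4), with y = -2414.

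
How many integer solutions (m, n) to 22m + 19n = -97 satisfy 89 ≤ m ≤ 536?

gcd(22, 19) = 1  (22 = 1·19 + 3, 19 = 6·3 + 1, 3 = 3·1).
Back-substituting, 22·(-6) + 19·(7) = 1.
Scale by -97: particular solution (582, -679); reduce m mod 19: (12, -19).
General solution: m = 12 + 19t, n = -19 - 22t for integer t.
89 ≤ 12 + 19t ≤ 536 gives t ∈ [5, 27], which is 23 values.

23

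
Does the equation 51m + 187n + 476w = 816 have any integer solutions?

yes

gcd(187, 51):
  187 = 3×51 + 34
  51 = 1×34 + 17
  34 = 2×17
so gcd(187, 51) = 17.
gcd(17, 476) = 17.
17 divides 816, so integer solutions exist.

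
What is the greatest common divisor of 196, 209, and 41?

1

gcd(209, 196) = 1  (209 = 1×196 + 13, 196 = 15×13 + 1, 13 = 13×1).
gcd(1, 41) = 1.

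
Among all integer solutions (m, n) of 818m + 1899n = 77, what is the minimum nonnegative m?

gcd(1899, 818):
  1899 = 2*818 + 263
  818 = 3*263 + 29
  263 = 9*29 + 2
  29 = 14*2 + 1
  2 = 2*1
so gcd(1899, 818) = 1.
1 divides 77, so solutions exist.
Back-substitute for Bézout coefficients:
  1 = 29 - 14*2
  ... = 818*(917) + 1899*(-395)
Scale by 77/1 = 77: (m₀, n₀) = (70609, -30415).
General solution: m = 70609 + 1899t, n = -30415 - 818t for integer t.
m ≥ 0: smallest is 70609 mod 1899 = 346 (at t = -37), with n = -149.

346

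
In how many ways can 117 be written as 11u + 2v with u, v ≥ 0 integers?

gcd(11, 2):
  11 = 5*2 + 1
  2 = 2*1
so gcd(11, 2) = 1.
Back-substitute for Bézout coefficients:
  1 = 11 - 5*2
  ... = 11*(1) + 2*(-5)
Scale by 117: one solution is (117, -585). Reduce u mod 2: (1, 53).
General: u = 1 + 2t, v = 53 - 11t.
u ≥ 0 ⇒ t ≥ 0; v ≥ 0 ⇒ t ≤ 4. So t ∈ [0, 4]: 5 solutions.

5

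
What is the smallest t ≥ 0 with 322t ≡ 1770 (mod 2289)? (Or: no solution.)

no solution

gcd(2289, 322) = 7.
7 does not divide 1770, so the congruence has no solution.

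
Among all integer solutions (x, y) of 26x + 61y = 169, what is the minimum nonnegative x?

37

gcd(61, 26) = 1.
1 divides 169, so solutions exist.
By Bézout, 26×(-7) + 61×(3) = 1.
Scale by 169/1 = 169: (x₀, y₀) = (-1183, 507).
General solution: x = -1183 + 61t, y = 507 - 26t for integer t.
x ≥ 0: smallest is -1183 mod 61 = 37 (at t = 20), with y = -13.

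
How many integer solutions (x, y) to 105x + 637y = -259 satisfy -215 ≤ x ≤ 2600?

gcd(637, 105):
  637 = 6*105 + 7
  105 = 15*7
so gcd(637, 105) = 7.
Back-substitute for Bézout coefficients:
  7 = 637 - 6*105
  ... = 105*(-6) + 637*(1)
Scale by -37: particular solution (222, -37); reduce x mod 91: (40, -7).
General solution: x = 40 + 91t, y = -7 - 15t for integer t.
-215 ≤ 40 + 91t ≤ 2600 gives t ∈ [-2, 28], which is 31 values.

31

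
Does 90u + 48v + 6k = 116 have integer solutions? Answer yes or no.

no

gcd(90, 48) = 6  (90 = 1*48 + 42, 48 = 1*42 + 6, 42 = 7*6).
gcd(6, 6) = 6.
6 does not divide 116 (remainder 2), so no integer solutions.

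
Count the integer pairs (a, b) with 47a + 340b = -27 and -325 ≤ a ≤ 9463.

gcd(340, 47) = 1  (340 = 7×47 + 11, 47 = 4×11 + 3, 11 = 3×3 + 2, 3 = 1×2 + 1, 2 = 2×1).
Back-substituting, 47×(123) + 340×(-17) = 1.
Scale by -27: particular solution (-3321, 459); reduce a mod 340: (79, -11).
General solution: a = 79 + 340t, b = -11 - 47t for integer t.
-325 ≤ 79 + 340t ≤ 9463 gives t ∈ [-1, 27], which is 29 values.

29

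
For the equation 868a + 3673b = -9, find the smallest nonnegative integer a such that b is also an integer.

gcd(3673, 868) = 1.
1 divides -9, so solutions exist.
By Bézout, 868*(402) + 3673*(-95) = 1.
Scale by -9/1 = -9: (a₀, b₀) = (-3618, 855).
General solution: a = -3618 + 3673t, b = 855 - 868t for integer t.
a ≥ 0: smallest is -3618 mod 3673 = 55 (at t = 1), with b = -13.

55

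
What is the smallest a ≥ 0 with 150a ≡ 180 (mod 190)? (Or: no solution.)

gcd(190, 150) = 10  (190 = 1·150 + 40, 150 = 3·40 + 30, 40 = 1·30 + 10, 30 = 3·10).
10 divides 180, so solutions exist.
Back-substituting, 150·(-5) + 190·(4) = 10.
So 150·(-5) ≡ 10 (mod 190); multiply by 18: a ≡ -90 (mod 19).
Smallest nonnegative: a = -90 mod 19 = 5.

5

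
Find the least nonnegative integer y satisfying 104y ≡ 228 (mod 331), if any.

gcd(331, 104):
  331 = 3×104 + 19
  104 = 5×19 + 9
  19 = 2×9 + 1
  9 = 9×1
so gcd(331, 104) = 1.
1 divides 228, so solutions exist.
Back-substitute for Bézout coefficients:
  1 = 19 - 2×9
  ... = 104×(-35) + 331×(11)
So 104×(-35) ≡ 1 (mod 331); multiply by 228: y ≡ -7980 (mod 331).
Smallest nonnegative: y = -7980 mod 331 = 295.

295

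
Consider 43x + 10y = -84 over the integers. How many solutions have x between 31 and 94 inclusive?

gcd(43, 10) = 1.
By Bézout, 43×(-3) + 10×(13) = 1.
Particular solution: (2, -17).
General solution: x = 2 + 10t, y = -17 - 43t for integer t.
31 ≤ 2 + 10t ≤ 94 gives t ∈ [3, 9], which is 7 values.

7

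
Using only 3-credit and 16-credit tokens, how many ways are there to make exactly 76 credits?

2

Need nonnegative integers with 3j + 16k = 76.
gcd(3, 16) = 1, and 3·(-5) + 16·(1) = 1.
So (j₀, k₀) = (-380, 76); general j = -380 + 16t, k = 76 - 3t.
j ≥ 0 ⇒ t ≥ 24; k ≥ 0 ⇒ t ≤ 25. That's 2 values of t.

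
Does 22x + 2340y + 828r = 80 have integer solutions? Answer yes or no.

gcd(2340, 22) = 2.
gcd(2, 828) = 2.
2 divides 80, so integer solutions exist.

yes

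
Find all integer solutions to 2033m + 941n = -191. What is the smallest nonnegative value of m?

gcd(2033, 941) = 1  (2033 = 2*941 + 151, 941 = 6*151 + 35, 151 = 4*35 + 11, 35 = 3*11 + 2, 11 = 5*2 + 1, 2 = 2*1).
1 divides -191, so solutions exist.
Back-substituting, 2033*(430) + 941*(-929) = 1.
Scale by -191/1 = -191: (m₀, n₀) = (-82130, 177439).
General solution: m = -82130 + 941t, n = 177439 - 2033t for integer t.
m ≥ 0: smallest is -82130 mod 941 = 678 (at t = 88), with n = -1465.

678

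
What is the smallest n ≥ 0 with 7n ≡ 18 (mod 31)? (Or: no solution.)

gcd(31, 7) = 1  (31 = 4×7 + 3, 7 = 2×3 + 1, 3 = 3×1).
1 divides 18, so solutions exist.
Back-substituting, 7×(9) + 31×(-2) = 1.
So 7×(9) ≡ 1 (mod 31); multiply by 18: n ≡ 162 (mod 31).
Smallest nonnegative: n = 162 mod 31 = 7.

7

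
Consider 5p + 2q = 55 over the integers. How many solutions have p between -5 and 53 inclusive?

gcd(5, 2) = 1.
By Bézout, 5×(1) + 2×(-2) = 1.
Particular solution: (1, 25).
General solution: p = 1 + 2t, q = 25 - 5t for integer t.
-5 ≤ 1 + 2t ≤ 53 gives t ∈ [-3, 26], which is 30 values.

30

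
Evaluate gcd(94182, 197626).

gcd(197626, 94182) = 22  (197626 = 2*94182 + 9262, 94182 = 10*9262 + 1562, 9262 = 5*1562 + 1452, 1562 = 1*1452 + 110, 1452 = 13*110 + 22, 110 = 5*22).

22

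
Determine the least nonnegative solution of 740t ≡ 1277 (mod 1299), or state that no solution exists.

gcd(1299, 740):
  1299 = 1·740 + 559
  740 = 1·559 + 181
  559 = 3·181 + 16
  181 = 11·16 + 5
  16 = 3·5 + 1
  5 = 5·1
so gcd(1299, 740) = 1.
1 divides 1277, so solutions exist.
Back-substitute for Bézout coefficients:
  1 = 16 - 3·5
  ... = 740·(-244) + 1299·(139)
So 740·(-244) ≡ 1 (mod 1299); multiply by 1277: t ≡ -311588 (mod 1299).
Smallest nonnegative: t = -311588 mod 1299 = 172.

172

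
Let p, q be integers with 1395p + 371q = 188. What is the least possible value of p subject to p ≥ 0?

248

gcd(1395, 371) = 1.
1 divides 188, so solutions exist.
By Bézout, 1395×(25) + 371×(-94) = 1.
Scale by 188/1 = 188: (p₀, q₀) = (4700, -17672).
General solution: p = 4700 + 371t, q = -17672 - 1395t for integer t.
p ≥ 0: smallest is 4700 mod 371 = 248 (at t = -12), with q = -932.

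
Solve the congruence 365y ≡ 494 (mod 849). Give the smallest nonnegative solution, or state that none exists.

gcd(849, 365) = 1.
1 divides 494, so solutions exist.
By Bézout, 365*(107) + 849*(-46) = 1.
So 365*(107) ≡ 1 (mod 849); multiply by 494: y ≡ 52858 (mod 849).
Smallest nonnegative: y = 52858 mod 849 = 220.

220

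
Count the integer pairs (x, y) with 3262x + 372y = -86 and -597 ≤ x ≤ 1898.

gcd(3262, 372):
  3262 = 8×372 + 286
  372 = 1×286 + 86
  286 = 3×86 + 28
  86 = 3×28 + 2
  28 = 14×2
so gcd(3262, 372) = 2.
Back-substitute for Bézout coefficients:
  2 = 86 - 3×28
  ... = 3262×(-13) + 372×(114)
Scale by -43: particular solution (559, -4902); reduce x mod 186: (1, -9).
General solution: x = 1 + 186t, y = -9 - 1631t for integer t.
-597 ≤ 1 + 186t ≤ 1898 gives t ∈ [-3, 10], which is 14 values.

14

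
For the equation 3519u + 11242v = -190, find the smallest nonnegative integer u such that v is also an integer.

gcd(11242, 3519) = 1.
1 divides -190, so solutions exist.
By Bézout, 3519·(-837) + 11242·(262) = 1.
Scale by -190/1 = -190: (u₀, v₀) = (159030, -49780).
General solution: u = 159030 + 11242t, v = -49780 - 3519t for integer t.
u ≥ 0: smallest is 159030 mod 11242 = 1642 (at t = -14), with v = -514.

1642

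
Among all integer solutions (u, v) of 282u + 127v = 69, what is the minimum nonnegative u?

gcd(282, 127):
  282 = 2·127 + 28
  127 = 4·28 + 15
  28 = 1·15 + 13
  15 = 1·13 + 2
  13 = 6·2 + 1
  2 = 2·1
so gcd(282, 127) = 1.
1 divides 69, so solutions exist.
Back-substitute for Bézout coefficients:
  1 = 13 - 6·2
  ... = 282·(59) + 127·(-131)
Scale by 69/1 = 69: (u₀, v₀) = (4071, -9039).
General solution: u = 4071 + 127t, v = -9039 - 282t for integer t.
u ≥ 0: smallest is 4071 mod 127 = 7 (at t = -32), with v = -15.

7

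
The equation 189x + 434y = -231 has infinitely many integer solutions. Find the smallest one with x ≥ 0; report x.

gcd(434, 189) = 7.
7 divides -231, so solutions exist.
By Bézout, 189·(23) + 434·(-10) = 7.
Scale by -231/7 = -33: (x₀, y₀) = (-759, 330).
General solution: x = -759 + 62t, y = 330 - 27t for integer t.
x ≥ 0: smallest is -759 mod 62 = 47 (at t = 13), with y = -21.

47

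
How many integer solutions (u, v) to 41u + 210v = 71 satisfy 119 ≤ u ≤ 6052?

gcd(210, 41) = 1.
By Bézout, 41×(41) + 210×(-8) = 1.
Particular solution: (181, -35).
General solution: u = 181 + 210t, v = -35 - 41t for integer t.
119 ≤ 181 + 210t ≤ 6052 gives t ∈ [0, 27], which is 28 values.

28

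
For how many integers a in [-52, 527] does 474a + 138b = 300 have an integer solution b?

25

gcd(474, 138):
  474 = 3·138 + 60
  138 = 2·60 + 18
  60 = 3·18 + 6
  18 = 3·6
so gcd(474, 138) = 6.
Back-substitute for Bézout coefficients:
  6 = 60 - 3·18
  ... = 474·(7) + 138·(-24)
Scale by 50: particular solution (350, -1200); reduce a mod 23: (5, -15).
General solution: a = 5 + 23t, b = -15 - 79t for integer t.
-52 ≤ 5 + 23t ≤ 527 gives t ∈ [-2, 22], which is 25 values.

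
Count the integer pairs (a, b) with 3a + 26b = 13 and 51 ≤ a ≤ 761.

27

gcd(26, 3) = 1  (26 = 8*3 + 2, 3 = 1*2 + 1, 2 = 2*1).
Back-substituting, 3*(9) + 26*(-1) = 1.
Scale by 13: particular solution (117, -13); reduce a mod 26: (13, -1).
General solution: a = 13 + 26t, b = -1 - 3t for integer t.
51 ≤ 13 + 26t ≤ 761 gives t ∈ [2, 28], which is 27 values.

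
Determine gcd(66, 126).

6

gcd(126, 66):
  126 = 1×66 + 60
  66 = 1×60 + 6
  60 = 10×6
so gcd(126, 66) = 6.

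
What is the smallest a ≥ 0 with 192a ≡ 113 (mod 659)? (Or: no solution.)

gcd(659, 192) = 1.
1 divides 113, so solutions exist.
By Bézout, 192×(127) + 659×(-37) = 1.
So 192×(127) ≡ 1 (mod 659); multiply by 113: a ≡ 14351 (mod 659).
Smallest nonnegative: a = 14351 mod 659 = 512.

512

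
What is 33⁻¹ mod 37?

9

gcd(37, 33):
  37 = 1×33 + 4
  33 = 8×4 + 1
  4 = 4×1
so gcd(37, 33) = 1.
Back-substitute for Bézout coefficients:
  1 = 33 - 8×4
  ... = 33×(9) + 37×(-8)
So 33×9 ≡ 1 (mod 37), and 9 mod 37 = 9.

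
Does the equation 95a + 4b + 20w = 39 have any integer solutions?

gcd(95, 4) = 1  (95 = 23*4 + 3, 4 = 1*3 + 1, 3 = 3*1).
gcd(1, 20) = 1.
1 divides 39, so integer solutions exist.

yes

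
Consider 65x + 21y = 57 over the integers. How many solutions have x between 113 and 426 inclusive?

15

gcd(65, 21) = 1  (65 = 3×21 + 2, 21 = 10×2 + 1, 2 = 2×1).
Back-substituting, 65×(-10) + 21×(31) = 1.
Scale by 57: particular solution (-570, 1767); reduce x mod 21: (18, -53).
General solution: x = 18 + 21t, y = -53 - 65t for integer t.
113 ≤ 18 + 21t ≤ 426 gives t ∈ [5, 19], which is 15 values.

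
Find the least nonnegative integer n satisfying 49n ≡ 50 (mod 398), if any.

gcd(398, 49):
  398 = 8·49 + 6
  49 = 8·6 + 1
  6 = 6·1
so gcd(398, 49) = 1.
1 divides 50, so solutions exist.
Back-substitute for Bézout coefficients:
  1 = 49 - 8·6
  ... = 49·(65) + 398·(-8)
So 49·(65) ≡ 1 (mod 398); multiply by 50: n ≡ 3250 (mod 398).
Smallest nonnegative: n = 3250 mod 398 = 66.

66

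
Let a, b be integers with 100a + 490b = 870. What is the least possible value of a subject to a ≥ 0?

gcd(490, 100):
  490 = 4×100 + 90
  100 = 1×90 + 10
  90 = 9×10
so gcd(490, 100) = 10.
10 divides 870, so solutions exist.
Back-substitute for Bézout coefficients:
  10 = 100 - 1×90
  ... = 100×(5) + 490×(-1)
Scale by 870/10 = 87: (a₀, b₀) = (435, -87).
General solution: a = 435 + 49t, b = -87 - 10t for integer t.
a ≥ 0: smallest is 435 mod 49 = 43 (at t = -8), with b = -7.

43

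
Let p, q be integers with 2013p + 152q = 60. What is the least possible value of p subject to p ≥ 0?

gcd(2013, 152) = 1.
1 divides 60, so solutions exist.
By Bézout, 2013·(37) + 152·(-490) = 1.
Scale by 60/1 = 60: (p₀, q₀) = (2220, -29400).
General solution: p = 2220 + 152t, q = -29400 - 2013t for integer t.
p ≥ 0: smallest is 2220 mod 152 = 92 (at t = -14), with q = -1218.

92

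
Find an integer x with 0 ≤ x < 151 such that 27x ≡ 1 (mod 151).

28

gcd(151, 27):
  151 = 5·27 + 16
  27 = 1·16 + 11
  16 = 1·11 + 5
  11 = 2·5 + 1
  5 = 5·1
so gcd(151, 27) = 1.
Back-substitute for Bézout coefficients:
  1 = 11 - 2·5
  ... = 27·(28) + 151·(-5)
So 27·28 ≡ 1 (mod 151), and 28 mod 151 = 28.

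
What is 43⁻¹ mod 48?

19

gcd(48, 43):
  48 = 1*43 + 5
  43 = 8*5 + 3
  5 = 1*3 + 2
  3 = 1*2 + 1
  2 = 2*1
so gcd(48, 43) = 1.
Back-substitute for Bézout coefficients:
  1 = 3 - 1*2
  ... = 43*(19) + 48*(-17)
So 43*19 ≡ 1 (mod 48), and 19 mod 48 = 19.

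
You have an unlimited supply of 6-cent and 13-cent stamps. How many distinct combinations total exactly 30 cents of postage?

Need nonnegative integers with 6j + 13k = 30.
gcd(6, 13) = 1, and 6·(-2) + 13·(1) = 1.
So (j₀, k₀) = (-60, 30); general j = -60 + 13t, k = 30 - 6t.
j ≥ 0 ⇒ t ≥ 5; k ≥ 0 ⇒ t ≤ 5. That's 1 value of t.

1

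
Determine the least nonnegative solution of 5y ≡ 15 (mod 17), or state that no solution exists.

3

gcd(17, 5):
  17 = 3*5 + 2
  5 = 2*2 + 1
  2 = 2*1
so gcd(17, 5) = 1.
1 divides 15, so solutions exist.
Back-substitute for Bézout coefficients:
  1 = 5 - 2*2
  ... = 5*(7) + 17*(-2)
So 5*(7) ≡ 1 (mod 17); multiply by 15: y ≡ 105 (mod 17).
Smallest nonnegative: y = 105 mod 17 = 3.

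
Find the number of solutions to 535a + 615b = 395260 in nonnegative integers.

6

gcd(615, 535) = 5.
By Bézout, 535·(23) + 615·(-20) = 5.
One solution: (10, 634).
General: a = 10 + 123t, b = 634 - 107t.
a ≥ 0 ⇒ t ≥ 0; b ≥ 0 ⇒ t ≤ 5. So t ∈ [0, 5]: 6 solutions.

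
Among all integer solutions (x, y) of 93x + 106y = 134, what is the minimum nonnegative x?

6

gcd(106, 93) = 1  (106 = 1*93 + 13, 93 = 7*13 + 2, 13 = 6*2 + 1, 2 = 2*1).
1 divides 134, so solutions exist.
Back-substituting, 93*(-49) + 106*(43) = 1.
Scale by 134/1 = 134: (x₀, y₀) = (-6566, 5762).
General solution: x = -6566 + 106t, y = 5762 - 93t for integer t.
x ≥ 0: smallest is -6566 mod 106 = 6 (at t = 62), with y = -4.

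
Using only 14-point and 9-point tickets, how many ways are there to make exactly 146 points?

1

Need nonnegative integers with 14j + 9k = 146.
gcd(14, 9) = 1, and 14·(2) + 9·(-3) = 1.
So (j₀, k₀) = (292, -438); general j = 292 + 9t, k = -438 - 14t.
j ≥ 0 ⇒ t ≥ -32; k ≥ 0 ⇒ t ≤ -32. That's 1 value of t.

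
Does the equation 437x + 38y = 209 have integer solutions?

yes

gcd(437, 38) = 19  (437 = 11×38 + 19, 38 = 2×19).
19 divides 209, so integer solutions exist.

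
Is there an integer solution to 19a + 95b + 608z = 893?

gcd(95, 19) = 19.
gcd(19, 608) = 19.
19 divides 893, so integer solutions exist.

yes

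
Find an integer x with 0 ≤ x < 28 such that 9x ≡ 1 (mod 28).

gcd(28, 9) = 1.
By Bézout, 9×(-3) + 28×(1) = 1.
So 9×-3 ≡ 1 (mod 28), and -3 mod 28 = 25.

25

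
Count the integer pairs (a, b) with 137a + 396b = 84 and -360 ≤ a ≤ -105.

gcd(396, 137) = 1  (396 = 2*137 + 122, 137 = 1*122 + 15, 122 = 8*15 + 2, 15 = 7*2 + 1, 2 = 2*1).
Back-substituting, 137*(185) + 396*(-64) = 1.
Scale by 84: particular solution (15540, -5376); reduce a mod 396: (96, -33).
General solution: a = 96 + 396t, b = -33 - 137t for integer t.
-360 ≤ 96 + 396t ≤ -105 gives t ∈ [-1, -1], which is 1 value.

1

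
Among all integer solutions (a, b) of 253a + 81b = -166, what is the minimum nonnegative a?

32

gcd(253, 81) = 1.
1 divides -166, so solutions exist.
By Bézout, 253*(-8) + 81*(25) = 1.
Scale by -166/1 = -166: (a₀, b₀) = (1328, -4150).
General solution: a = 1328 + 81t, b = -4150 - 253t for integer t.
a ≥ 0: smallest is 1328 mod 81 = 32 (at t = -16), with b = -102.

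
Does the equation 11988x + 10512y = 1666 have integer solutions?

gcd(11988, 10512) = 36.
36 does not divide 1666 (remainder 10), so no integer solutions.

no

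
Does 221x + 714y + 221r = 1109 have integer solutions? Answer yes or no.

no

gcd(714, 221) = 17  (714 = 3*221 + 51, 221 = 4*51 + 17, 51 = 3*17).
gcd(17, 221) = 17.
17 does not divide 1109 (remainder 4), so no integer solutions.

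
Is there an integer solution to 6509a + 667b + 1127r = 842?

no

gcd(6509, 667) = 23  (6509 = 9*667 + 506, 667 = 1*506 + 161, 506 = 3*161 + 23, 161 = 7*23).
gcd(23, 1127) = 23.
23 does not divide 842 (remainder 14), so no integer solutions.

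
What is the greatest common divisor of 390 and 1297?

1

gcd(1297, 390) = 1  (1297 = 3×390 + 127, 390 = 3×127 + 9, 127 = 14×9 + 1, 9 = 9×1).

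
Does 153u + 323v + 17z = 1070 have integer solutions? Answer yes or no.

gcd(323, 153) = 17  (323 = 2×153 + 17, 153 = 9×17).
gcd(17, 17) = 17.
17 does not divide 1070 (remainder 16), so no integer solutions.

no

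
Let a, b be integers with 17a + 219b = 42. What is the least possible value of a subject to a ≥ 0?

54

gcd(219, 17):
  219 = 12*17 + 15
  17 = 1*15 + 2
  15 = 7*2 + 1
  2 = 2*1
so gcd(219, 17) = 1.
1 divides 42, so solutions exist.
Back-substitute for Bézout coefficients:
  1 = 15 - 7*2
  ... = 17*(-103) + 219*(8)
Scale by 42/1 = 42: (a₀, b₀) = (-4326, 336).
General solution: a = -4326 + 219t, b = 336 - 17t for integer t.
a ≥ 0: smallest is -4326 mod 219 = 54 (at t = 20), with b = -4.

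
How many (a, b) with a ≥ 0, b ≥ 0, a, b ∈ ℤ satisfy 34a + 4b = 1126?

17

gcd(34, 4) = 2  (34 = 8*4 + 2, 4 = 2*2).
Back-substituting, 34*(1) + 4*(-8) = 2.
Scale by 563: one solution is (563, -4504). Reduce a mod 2: (1, 273).
General: a = 1 + 2t, b = 273 - 17t.
a ≥ 0 ⇒ t ≥ 0; b ≥ 0 ⇒ t ≤ 16. So t ∈ [0, 16]: 17 solutions.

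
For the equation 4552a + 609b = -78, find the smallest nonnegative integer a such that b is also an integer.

339

gcd(4552, 609) = 1  (4552 = 7·609 + 289, 609 = 2·289 + 31, 289 = 9·31 + 10, 31 = 3·10 + 1, 10 = 10·1).
1 divides -78, so solutions exist.
Back-substituting, 4552·(-59) + 609·(441) = 1.
Scale by -78/1 = -78: (a₀, b₀) = (4602, -34398).
General solution: a = 4602 + 609t, b = -34398 - 4552t for integer t.
a ≥ 0: smallest is 4602 mod 609 = 339 (at t = -7), with b = -2534.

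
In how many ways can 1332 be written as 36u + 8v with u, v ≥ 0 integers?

gcd(36, 8) = 4.
By Bézout, 36*(1) + 8*(-4) = 4.
One solution: (1, 162).
General: u = 1 + 2t, v = 162 - 9t.
u ≥ 0 ⇒ t ≥ 0; v ≥ 0 ⇒ t ≤ 18. So t ∈ [0, 18]: 19 solutions.

19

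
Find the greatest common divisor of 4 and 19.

1

gcd(19, 4):
  19 = 4*4 + 3
  4 = 1*3 + 1
  3 = 3*1
so gcd(19, 4) = 1.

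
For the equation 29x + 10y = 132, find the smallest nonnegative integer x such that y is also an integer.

gcd(29, 10) = 1.
1 divides 132, so solutions exist.
By Bézout, 29·(-1) + 10·(3) = 1.
Scale by 132/1 = 132: (x₀, y₀) = (-132, 396).
General solution: x = -132 + 10t, y = 396 - 29t for integer t.
x ≥ 0: smallest is -132 mod 10 = 8 (at t = 14), with y = -10.

8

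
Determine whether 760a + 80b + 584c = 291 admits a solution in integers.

gcd(760, 80) = 40  (760 = 9×80 + 40, 80 = 2×40).
gcd(40, 584) = 8.
8 does not divide 291 (remainder 3), so no integer solutions.

no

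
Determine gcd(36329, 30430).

gcd(36329, 30430) = 17  (36329 = 1×30430 + 5899, 30430 = 5×5899 + 935, 5899 = 6×935 + 289, 935 = 3×289 + 68, 289 = 4×68 + 17, 68 = 4×17).

17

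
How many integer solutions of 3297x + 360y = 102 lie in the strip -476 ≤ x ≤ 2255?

gcd(3297, 360):
  3297 = 9×360 + 57
  360 = 6×57 + 18
  57 = 3×18 + 3
  18 = 6×3
so gcd(3297, 360) = 3.
Back-substitute for Bézout coefficients:
  3 = 57 - 3×18
  ... = 3297×(19) + 360×(-174)
Scale by 34: particular solution (646, -5916); reduce x mod 120: (46, -421).
General solution: x = 46 + 120t, y = -421 - 1099t for integer t.
-476 ≤ 46 + 120t ≤ 2255 gives t ∈ [-4, 18], which is 23 values.

23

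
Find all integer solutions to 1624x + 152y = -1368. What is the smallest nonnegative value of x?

0

gcd(1624, 152):
  1624 = 10*152 + 104
  152 = 1*104 + 48
  104 = 2*48 + 8
  48 = 6*8
so gcd(1624, 152) = 8.
8 divides -1368, so solutions exist.
Back-substitute for Bézout coefficients:
  8 = 104 - 2*48
  ... = 1624*(3) + 152*(-32)
Scale by -1368/8 = -171: (x₀, y₀) = (-513, 5472).
General solution: x = -513 + 19t, y = 5472 - 203t for integer t.
x ≥ 0: smallest is -513 mod 19 = 0 (at t = 27), with y = -9.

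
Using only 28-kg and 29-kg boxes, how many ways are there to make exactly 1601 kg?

2

Need nonnegative integers with 28j + 29k = 1601.
gcd(28, 29) = 1, and 28·(-1) + 29·(1) = 1.
So (j₀, k₀) = (-1601, 1601); general j = -1601 + 29t, k = 1601 - 28t.
j ≥ 0 ⇒ t ≥ 56; k ≥ 0 ⇒ t ≤ 57. That's 2 values of t.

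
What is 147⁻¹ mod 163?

112

gcd(163, 147):
  163 = 1·147 + 16
  147 = 9·16 + 3
  16 = 5·3 + 1
  3 = 3·1
so gcd(163, 147) = 1.
Back-substitute for Bézout coefficients:
  1 = 16 - 5·3
  ... = 147·(-51) + 163·(46)
So 147·-51 ≡ 1 (mod 163), and -51 mod 163 = 112.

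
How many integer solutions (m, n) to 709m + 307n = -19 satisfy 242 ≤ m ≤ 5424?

gcd(709, 307) = 1  (709 = 2×307 + 95, 307 = 3×95 + 22, 95 = 4×22 + 7, 22 = 3×7 + 1, 7 = 7×1).
Back-substituting, 709×(-42) + 307×(97) = 1.
Scale by -19: particular solution (798, -1843); reduce m mod 307: (184, -425).
General solution: m = 184 + 307t, n = -425 - 709t for integer t.
242 ≤ 184 + 307t ≤ 5424 gives t ∈ [1, 17], which is 17 values.

17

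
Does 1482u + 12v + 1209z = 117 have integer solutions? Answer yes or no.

gcd(1482, 12) = 6  (1482 = 123×12 + 6, 12 = 2×6).
gcd(6, 1209) = 3.
3 divides 117, so integer solutions exist.

yes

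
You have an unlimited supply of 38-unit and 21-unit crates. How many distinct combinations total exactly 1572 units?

2

Need nonnegative integers with 38j + 21k = 1572.
gcd(38, 21) = 1, and 38·(5) + 21·(-9) = 1.
So (j₀, k₀) = (7860, -14148); general j = 7860 + 21t, k = -14148 - 38t.
j ≥ 0 ⇒ t ≥ -374; k ≥ 0 ⇒ t ≤ -373. That's 2 values of t.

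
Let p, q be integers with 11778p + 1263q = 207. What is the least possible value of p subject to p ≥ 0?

gcd(11778, 1263) = 3.
3 divides 207, so solutions exist.
By Bézout, 11778·(126) + 1263·(-1175) = 3.
Scale by 207/3 = 69: (p₀, q₀) = (8694, -81075).
General solution: p = 8694 + 421t, q = -81075 - 3926t for integer t.
p ≥ 0: smallest is 8694 mod 421 = 274 (at t = -20), with q = -2555.

274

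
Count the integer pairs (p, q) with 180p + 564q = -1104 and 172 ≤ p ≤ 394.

gcd(564, 180):
  564 = 3*180 + 24
  180 = 7*24 + 12
  24 = 2*12
so gcd(564, 180) = 12.
Back-substitute for Bézout coefficients:
  12 = 180 - 7*24
  ... = 180*(22) + 564*(-7)
Scale by -92: particular solution (-2024, 644); reduce p mod 47: (44, -16).
General solution: p = 44 + 47t, q = -16 - 15t for integer t.
172 ≤ 44 + 47t ≤ 394 gives t ∈ [3, 7], which is 5 values.

5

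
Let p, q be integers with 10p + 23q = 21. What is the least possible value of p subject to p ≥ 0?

gcd(23, 10) = 1.
1 divides 21, so solutions exist.
By Bézout, 10*(7) + 23*(-3) = 1.
Scale by 21/1 = 21: (p₀, q₀) = (147, -63).
General solution: p = 147 + 23t, q = -63 - 10t for integer t.
p ≥ 0: smallest is 147 mod 23 = 9 (at t = -6), with q = -3.

9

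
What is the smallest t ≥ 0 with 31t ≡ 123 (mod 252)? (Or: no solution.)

69

gcd(252, 31) = 1.
1 divides 123, so solutions exist.
By Bézout, 31×(-65) + 252×(8) = 1.
So 31×(-65) ≡ 1 (mod 252); multiply by 123: t ≡ -7995 (mod 252).
Smallest nonnegative: t = -7995 mod 252 = 69.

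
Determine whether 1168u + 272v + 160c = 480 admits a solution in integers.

gcd(1168, 272) = 16  (1168 = 4·272 + 80, 272 = 3·80 + 32, 80 = 2·32 + 16, 32 = 2·16).
gcd(16, 160) = 16.
16 divides 480, so integer solutions exist.

yes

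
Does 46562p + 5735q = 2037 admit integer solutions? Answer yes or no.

gcd(46562, 5735) = 31.
31 does not divide 2037 (remainder 22), so no integer solutions.

no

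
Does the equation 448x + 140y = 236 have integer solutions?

gcd(448, 140) = 28.
28 does not divide 236 (remainder 12), so no integer solutions.

no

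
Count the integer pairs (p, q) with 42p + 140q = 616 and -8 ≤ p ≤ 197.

gcd(140, 42):
  140 = 3*42 + 14
  42 = 3*14
so gcd(140, 42) = 14.
Back-substitute for Bézout coefficients:
  14 = 140 - 3*42
  ... = 42*(-3) + 140*(1)
Scale by 44: particular solution (-132, 44); reduce p mod 10: (8, 2).
General solution: p = 8 + 10t, q = 2 - 3t for integer t.
-8 ≤ 8 + 10t ≤ 197 gives t ∈ [-1, 18], which is 20 values.

20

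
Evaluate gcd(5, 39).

gcd(39, 5):
  39 = 7·5 + 4
  5 = 1·4 + 1
  4 = 4·1
so gcd(39, 5) = 1.

1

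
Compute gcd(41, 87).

gcd(87, 41):
  87 = 2·41 + 5
  41 = 8·5 + 1
  5 = 5·1
so gcd(87, 41) = 1.

1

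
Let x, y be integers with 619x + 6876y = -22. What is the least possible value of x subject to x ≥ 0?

gcd(6876, 619):
  6876 = 11·619 + 67
  619 = 9·67 + 16
  67 = 4·16 + 3
  16 = 5·3 + 1
  3 = 3·1
so gcd(6876, 619) = 1.
1 divides -22, so solutions exist.
Back-substitute for Bézout coefficients:
  1 = 16 - 5·3
  ... = 619·(2155) + 6876·(-194)
Scale by -22/1 = -22: (x₀, y₀) = (-47410, 4268).
General solution: x = -47410 + 6876t, y = 4268 - 619t for integer t.
x ≥ 0: smallest is -47410 mod 6876 = 722 (at t = 7), with y = -65.

722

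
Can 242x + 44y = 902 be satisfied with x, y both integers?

gcd(242, 44):
  242 = 5×44 + 22
  44 = 2×22
so gcd(242, 44) = 22.
22 divides 902, so integer solutions exist.

yes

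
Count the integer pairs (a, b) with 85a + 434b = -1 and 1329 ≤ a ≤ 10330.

gcd(434, 85):
  434 = 5·85 + 9
  85 = 9·9 + 4
  9 = 2·4 + 1
  4 = 4·1
so gcd(434, 85) = 1.
Back-substitute for Bézout coefficients:
  1 = 9 - 2·4
  ... = 85·(-97) + 434·(19)
Scale by -1: particular solution (97, -19); reduce a mod 434: (97, -19).
General solution: a = 97 + 434t, b = -19 - 85t for integer t.
1329 ≤ 97 + 434t ≤ 10330 gives t ∈ [3, 23], which is 21 values.

21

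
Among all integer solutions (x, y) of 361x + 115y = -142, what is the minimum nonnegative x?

gcd(361, 115):
  361 = 3×115 + 16
  115 = 7×16 + 3
  16 = 5×3 + 1
  3 = 3×1
so gcd(361, 115) = 1.
1 divides -142, so solutions exist.
Back-substitute for Bézout coefficients:
  1 = 16 - 5×3
  ... = 361×(36) + 115×(-113)
Scale by -142/1 = -142: (x₀, y₀) = (-5112, 16046).
General solution: x = -5112 + 115t, y = 16046 - 361t for integer t.
x ≥ 0: smallest is -5112 mod 115 = 63 (at t = 45), with y = -199.

63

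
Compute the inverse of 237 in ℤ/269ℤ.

42

gcd(269, 237):
  269 = 1·237 + 32
  237 = 7·32 + 13
  32 = 2·13 + 6
  13 = 2·6 + 1
  6 = 6·1
so gcd(269, 237) = 1.
Back-substitute for Bézout coefficients:
  1 = 13 - 2·6
  ... = 237·(42) + 269·(-37)
So 237·42 ≡ 1 (mod 269), and 42 mod 269 = 42.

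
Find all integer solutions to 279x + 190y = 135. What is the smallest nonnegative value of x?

gcd(279, 190):
  279 = 1×190 + 89
  190 = 2×89 + 12
  89 = 7×12 + 5
  12 = 2×5 + 2
  5 = 2×2 + 1
  2 = 2×1
so gcd(279, 190) = 1.
1 divides 135, so solutions exist.
Back-substitute for Bézout coefficients:
  1 = 5 - 2×2
  ... = 279×(79) + 190×(-116)
Scale by 135/1 = 135: (x₀, y₀) = (10665, -15660).
General solution: x = 10665 + 190t, y = -15660 - 279t for integer t.
x ≥ 0: smallest is 10665 mod 190 = 25 (at t = -56), with y = -36.

25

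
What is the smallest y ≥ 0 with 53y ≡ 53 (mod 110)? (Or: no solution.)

1

gcd(110, 53):
  110 = 2×53 + 4
  53 = 13×4 + 1
  4 = 4×1
so gcd(110, 53) = 1.
1 divides 53, so solutions exist.
Back-substitute for Bézout coefficients:
  1 = 53 - 13×4
  ... = 53×(27) + 110×(-13)
So 53×(27) ≡ 1 (mod 110); multiply by 53: y ≡ 1431 (mod 110).
Smallest nonnegative: y = 1431 mod 110 = 1.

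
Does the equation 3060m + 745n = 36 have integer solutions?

gcd(3060, 745) = 5  (3060 = 4·745 + 80, 745 = 9·80 + 25, 80 = 3·25 + 5, 25 = 5·5).
5 does not divide 36 (remainder 1), so no integer solutions.

no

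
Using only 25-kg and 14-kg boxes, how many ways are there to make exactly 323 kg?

1

Need nonnegative integers with 25j + 14k = 323.
gcd(25, 14) = 1, and 25·(-5) + 14·(9) = 1.
So (j₀, k₀) = (-1615, 2907); general j = -1615 + 14t, k = 2907 - 25t.
j ≥ 0 ⇒ t ≥ 116; k ≥ 0 ⇒ t ≤ 116. That's 1 value of t.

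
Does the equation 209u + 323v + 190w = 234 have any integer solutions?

gcd(323, 209) = 19  (323 = 1·209 + 114, 209 = 1·114 + 95, 114 = 1·95 + 19, 95 = 5·19).
gcd(19, 190) = 19.
19 does not divide 234 (remainder 6), so no integer solutions.

no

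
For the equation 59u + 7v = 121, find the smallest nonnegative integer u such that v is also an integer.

gcd(59, 7) = 1.
1 divides 121, so solutions exist.
By Bézout, 59×(-2) + 7×(17) = 1.
Scale by 121/1 = 121: (u₀, v₀) = (-242, 2057).
General solution: u = -242 + 7t, v = 2057 - 59t for integer t.
u ≥ 0: smallest is -242 mod 7 = 3 (at t = 35), with v = -8.

3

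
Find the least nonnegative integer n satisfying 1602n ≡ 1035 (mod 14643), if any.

284

gcd(14643, 1602):
  14643 = 9*1602 + 225
  1602 = 7*225 + 27
  225 = 8*27 + 9
  27 = 3*9
so gcd(14643, 1602) = 9.
9 divides 1035, so solutions exist.
Back-substitute for Bézout coefficients:
  9 = 225 - 8*27
  ... = 1602*(-521) + 14643*(57)
So 1602*(-521) ≡ 9 (mod 14643); multiply by 115: n ≡ -59915 (mod 1627).
Smallest nonnegative: n = -59915 mod 1627 = 284.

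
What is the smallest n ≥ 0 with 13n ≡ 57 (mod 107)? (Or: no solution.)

62

gcd(107, 13) = 1.
1 divides 57, so solutions exist.
By Bézout, 13×(33) + 107×(-4) = 1.
So 13×(33) ≡ 1 (mod 107); multiply by 57: n ≡ 1881 (mod 107).
Smallest nonnegative: n = 1881 mod 107 = 62.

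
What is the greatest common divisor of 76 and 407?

1

gcd(407, 76):
  407 = 5×76 + 27
  76 = 2×27 + 22
  27 = 1×22 + 5
  22 = 4×5 + 2
  5 = 2×2 + 1
  2 = 2×1
so gcd(407, 76) = 1.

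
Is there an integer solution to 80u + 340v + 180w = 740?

yes

gcd(340, 80) = 20.
gcd(20, 180) = 20.
20 divides 740, so integer solutions exist.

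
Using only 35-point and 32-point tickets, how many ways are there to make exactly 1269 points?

1

Need nonnegative integers with 35j + 32k = 1269.
gcd(35, 32) = 1, and 35·(11) + 32·(-12) = 1.
So (j₀, k₀) = (13959, -15228); general j = 13959 + 32t, k = -15228 - 35t.
j ≥ 0 ⇒ t ≥ -436; k ≥ 0 ⇒ t ≤ -436. That's 1 value of t.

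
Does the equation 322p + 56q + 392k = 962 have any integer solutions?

gcd(322, 56) = 14.
gcd(14, 392) = 14.
14 does not divide 962 (remainder 10), so no integer solutions.

no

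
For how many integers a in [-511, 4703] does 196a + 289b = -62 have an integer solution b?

18

gcd(289, 196) = 1.
By Bézout, 196*(87) + 289*(-59) = 1.
Particular solution: (97, -66).
General solution: a = 97 + 289t, b = -66 - 196t for integer t.
-511 ≤ 97 + 289t ≤ 4703 gives t ∈ [-2, 15], which is 18 values.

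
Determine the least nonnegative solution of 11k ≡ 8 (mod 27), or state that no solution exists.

gcd(27, 11) = 1.
1 divides 8, so solutions exist.
By Bézout, 11×(5) + 27×(-2) = 1.
So 11×(5) ≡ 1 (mod 27); multiply by 8: k ≡ 40 (mod 27).
Smallest nonnegative: k = 40 mod 27 = 13.

13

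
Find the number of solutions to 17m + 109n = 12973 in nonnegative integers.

7

gcd(109, 17) = 1  (109 = 6×17 + 7, 17 = 2×7 + 3, 7 = 2×3 + 1, 3 = 3×1).
Back-substituting, 17×(-32) + 109×(5) = 1.
Scale by 12973: one solution is (-415136, 64865). Reduce m mod 109: (45, 112).
General: m = 45 + 109t, n = 112 - 17t.
m ≥ 0 ⇒ t ≥ 0; n ≥ 0 ⇒ t ≤ 6. So t ∈ [0, 6]: 7 solutions.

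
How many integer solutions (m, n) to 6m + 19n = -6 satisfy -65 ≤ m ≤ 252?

gcd(19, 6):
  19 = 3·6 + 1
  6 = 6·1
so gcd(19, 6) = 1.
Back-substitute for Bézout coefficients:
  1 = 19 - 3·6
  ... = 6·(-3) + 19·(1)
Scale by -6: particular solution (18, -6); reduce m mod 19: (18, -6).
General solution: m = 18 + 19t, n = -6 - 6t for integer t.
-65 ≤ 18 + 19t ≤ 252 gives t ∈ [-4, 12], which is 17 values.

17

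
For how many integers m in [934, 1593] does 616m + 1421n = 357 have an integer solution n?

3

gcd(1421, 616):
  1421 = 2*616 + 189
  616 = 3*189 + 49
  189 = 3*49 + 42
  49 = 1*42 + 7
  42 = 6*7
so gcd(1421, 616) = 7.
Back-substitute for Bézout coefficients:
  7 = 49 - 1*42
  ... = 616*(30) + 1421*(-13)
Scale by 51: particular solution (1530, -663); reduce m mod 203: (109, -47).
General solution: m = 109 + 203t, n = -47 - 88t for integer t.
934 ≤ 109 + 203t ≤ 1593 gives t ∈ [5, 7], which is 3 values.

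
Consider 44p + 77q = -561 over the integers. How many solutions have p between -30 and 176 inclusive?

29

gcd(77, 44):
  77 = 1*44 + 33
  44 = 1*33 + 11
  33 = 3*11
so gcd(77, 44) = 11.
Back-substitute for Bézout coefficients:
  11 = 44 - 1*33
  ... = 44*(2) + 77*(-1)
Scale by -51: particular solution (-102, 51); reduce p mod 7: (3, -9).
General solution: p = 3 + 7t, q = -9 - 4t for integer t.
-30 ≤ 3 + 7t ≤ 176 gives t ∈ [-4, 24], which is 29 values.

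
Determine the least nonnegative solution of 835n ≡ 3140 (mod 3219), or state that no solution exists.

gcd(3219, 835) = 1.
1 divides 3140, so solutions exist.
By Bézout, 835·(-266) + 3219·(69) = 1.
So 835·(-266) ≡ 1 (mod 3219); multiply by 3140: n ≡ -835240 (mod 3219).
Smallest nonnegative: n = -835240 mod 3219 = 1700.

1700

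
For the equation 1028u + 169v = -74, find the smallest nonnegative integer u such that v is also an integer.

gcd(1028, 169):
  1028 = 6·169 + 14
  169 = 12·14 + 1
  14 = 14·1
so gcd(1028, 169) = 1.
1 divides -74, so solutions exist.
Back-substitute for Bézout coefficients:
  1 = 169 - 12·14
  ... = 1028·(-12) + 169·(73)
Scale by -74/1 = -74: (u₀, v₀) = (888, -5402).
General solution: u = 888 + 169t, v = -5402 - 1028t for integer t.
u ≥ 0: smallest is 888 mod 169 = 43 (at t = -5), with v = -262.

43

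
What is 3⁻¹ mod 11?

4

gcd(11, 3) = 1  (11 = 3·3 + 2, 3 = 1·2 + 1, 2 = 2·1).
Back-substituting, 3·(4) + 11·(-1) = 1.
So 3·4 ≡ 1 (mod 11), and 4 mod 11 = 4.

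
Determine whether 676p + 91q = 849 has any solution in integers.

no

gcd(676, 91) = 13  (676 = 7·91 + 39, 91 = 2·39 + 13, 39 = 3·13).
13 does not divide 849 (remainder 4), so no integer solutions.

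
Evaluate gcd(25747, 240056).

1

gcd(240056, 25747):
  240056 = 9*25747 + 8333
  25747 = 3*8333 + 748
  8333 = 11*748 + 105
  748 = 7*105 + 13
  105 = 8*13 + 1
  13 = 13*1
so gcd(240056, 25747) = 1.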